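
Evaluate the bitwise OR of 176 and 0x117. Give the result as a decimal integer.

176 = 010110000
0x117 = 100010111
 OR → 110110111 = 439

439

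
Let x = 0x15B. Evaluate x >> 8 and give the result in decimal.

0x15B = 101011011
shift right by 8 → 000000001 = 1
(equivalently, floor(347 / 256))

1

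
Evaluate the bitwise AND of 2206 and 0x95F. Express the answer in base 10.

2206 = 100010011110
0x95F = 100101011111
AND → 100000011110 = 2078

2078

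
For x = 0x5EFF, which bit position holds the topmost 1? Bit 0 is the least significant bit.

14

0x5EFF = 101111011111111
The topmost 1 is at position 14 (since 2^14 = 16384 ≤ 24319 < 32768).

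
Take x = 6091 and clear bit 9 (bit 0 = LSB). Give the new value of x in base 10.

x = 1011111001011
bit 9 is currently 1; clear it via x & ~(1 << 9) = x & ~512
→ 1010111001011 = 5579

5579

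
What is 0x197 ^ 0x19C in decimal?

11

0x197 = 110010111
0x19C = 110011100
XOR → 000001011 = 11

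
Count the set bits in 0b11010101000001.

6

n = 11010101000001
Count the 1s: 1 + 1 + 1 + 1 + 1 + 1 = 6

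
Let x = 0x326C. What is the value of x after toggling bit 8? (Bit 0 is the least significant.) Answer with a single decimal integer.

13164

x = 11001001101100
bit 8 is currently 0; toggle it via x ^ (1 << 8) = x ^ 256
→ 11001101101100 = 13164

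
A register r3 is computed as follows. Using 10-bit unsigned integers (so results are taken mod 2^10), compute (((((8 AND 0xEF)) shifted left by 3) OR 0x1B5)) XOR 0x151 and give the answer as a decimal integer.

8 = 0000001000
0xEF = 0011101111
→ AND → 0000001000 = 8
→ shifted left by 3 (mod 2^10) → 0001000000 = 64
0x1B5 = 0110110101
→ OR → 0111110101 = 501
0x151 = 0101010001
→ XOR → 0010100100 = 164

164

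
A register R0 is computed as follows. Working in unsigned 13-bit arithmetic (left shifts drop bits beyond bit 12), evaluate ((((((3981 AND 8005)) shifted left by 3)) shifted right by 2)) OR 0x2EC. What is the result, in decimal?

1774

3981 = 0111110001101
8005 = 1111101000101
→ AND → 0111100000101 = 3845
→ shifted left by 3 (mod 2^13) → 1100000101000 = 6184
→ shifted right by 2 → 0011000001010 = 1546
0x2EC = 0001011101100
→ OR → 0011011101110 = 1774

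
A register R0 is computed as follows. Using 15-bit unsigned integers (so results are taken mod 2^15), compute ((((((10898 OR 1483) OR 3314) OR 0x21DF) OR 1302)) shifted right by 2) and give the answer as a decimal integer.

10898 = 010101010010010
1483 = 000010111001011
→ OR → 010111111011011 = 12251
3314 = 000110011110010
→ OR → 010111111111011 = 12283
0x21DF = 010000111011111
→ OR → 010111111111111 = 12287
1302 = 000010100010110
→ OR → 010111111111111 = 12287
→ shifted right by 2 → 000101111111111 = 3071

3071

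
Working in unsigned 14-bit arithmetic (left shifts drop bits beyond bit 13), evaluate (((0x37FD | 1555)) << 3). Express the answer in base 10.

16376

0x37FD = 11011111111101
1555 = 00011000010011
→ | → 11011111111111 = 14335
→ << 3 (mod 2^14) → 11111111111000 = 16376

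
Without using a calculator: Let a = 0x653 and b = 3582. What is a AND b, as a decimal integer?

0x653 = 011001010011
3582 = 110111111110
AND → 010001010010 = 1106

1106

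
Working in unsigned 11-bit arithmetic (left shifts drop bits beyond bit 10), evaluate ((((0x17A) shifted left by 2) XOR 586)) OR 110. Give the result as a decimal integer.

2030

0x17A = 00101111010
→ shifted left by 2 (mod 2^11) → 10111101000 = 1512
586 = 01001001010
→ XOR → 11110100010 = 1954
110 = 00001101110
→ OR → 11111101110 = 2030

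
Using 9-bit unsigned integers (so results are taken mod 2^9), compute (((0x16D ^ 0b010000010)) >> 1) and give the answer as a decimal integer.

0x16D = 101101101
0b010000010 = 010000010
→ ^ → 111101111 = 495
→ >> 1 → 011110111 = 247

247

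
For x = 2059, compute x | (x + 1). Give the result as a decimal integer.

2063

x = 100000001011 = 2059
x + 1 = 100000001100
OR    = 100000001111 = 2063
(x | (x + 1) sets the lowest cleared bit.)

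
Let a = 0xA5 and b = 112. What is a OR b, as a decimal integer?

0xA5 = 10100101
112 = 01110000
 OR → 11110101 = 245

245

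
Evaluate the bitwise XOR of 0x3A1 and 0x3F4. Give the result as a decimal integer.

0x3A1 = 1110100001
0x3F4 = 1111110100
XOR → 0001010101 = 85

85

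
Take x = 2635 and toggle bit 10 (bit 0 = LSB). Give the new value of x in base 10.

x = 00101001001011
bit 10 is currently 0; toggle it via x ^ (1 << 10) = x ^ 1024
→ 00111001001011 = 3659

3659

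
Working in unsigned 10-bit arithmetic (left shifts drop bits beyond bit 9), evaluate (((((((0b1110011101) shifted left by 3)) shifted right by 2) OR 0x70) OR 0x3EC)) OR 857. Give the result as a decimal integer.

1023

0b1110011101 = 1110011101
→ shifted left by 3 (mod 2^10) → 0011101000 = 232
→ shifted right by 2 → 0000111010 = 58
0x70 = 0001110000
→ OR → 0001111010 = 122
0x3EC = 1111101100
→ OR → 1111111110 = 1022
857 = 1101011001
→ OR → 1111111111 = 1023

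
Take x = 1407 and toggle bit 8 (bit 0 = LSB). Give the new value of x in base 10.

1151

x = 010101111111
bit 8 is currently 1; toggle it via x ^ (1 << 8) = x ^ 256
→ 010001111111 = 1151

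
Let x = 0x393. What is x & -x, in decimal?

1

x = 1110010011 = 915
-x (two's complement) = …0001101101
AND   = 0000000001 = 1
(x & -x isolates the lowest set bit of x.)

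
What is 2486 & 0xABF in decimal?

2486 = 100110110110
0xABF = 101010111111
AND → 100010110110 = 2230

2230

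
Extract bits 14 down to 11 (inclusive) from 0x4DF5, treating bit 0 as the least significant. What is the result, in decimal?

v = 100110111110101
Shift right by 11: 1001
Mask low 4 bits: 1001 = 9

9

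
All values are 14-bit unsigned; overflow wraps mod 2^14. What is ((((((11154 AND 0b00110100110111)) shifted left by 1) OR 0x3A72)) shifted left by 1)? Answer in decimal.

13548

11154 = 10101110010010
0b00110100110111 = 00110100110111
→ AND → 00100100010010 = 2322
→ shifted left by 1 (mod 2^14) → 01001000100100 = 4644
0x3A72 = 11101001110010
→ OR → 11101001110110 = 14966
→ shifted left by 1 (mod 2^14) → 11010011101100 = 13548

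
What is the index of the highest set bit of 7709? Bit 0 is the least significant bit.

12

7709 = 1111000011101
The topmost 1 is at position 12 (since 2^12 = 4096 ≤ 7709 < 8192).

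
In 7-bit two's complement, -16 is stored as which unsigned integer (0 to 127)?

112

16 in 7 bits: 0010000
Invert: 1101111
Add 1:  1110000 = 112
(Check: 2^7 - 16 = 128 - 16 = 112.)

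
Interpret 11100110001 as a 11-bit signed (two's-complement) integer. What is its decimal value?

-207

pattern = 11100110001 (MSB is 1 ⇒ negative)
Invert: 00011001110, add 1 → 00011001111 = 207, so the value is -207.
(Equivalently: 1841 - 2^11 = 1841 - 2048 = -207.)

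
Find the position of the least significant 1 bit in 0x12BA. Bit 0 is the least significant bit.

1

0x12BA = 1001010111010
Trailing zeros: 1, so the lowest set bit is bit 1 (value 2).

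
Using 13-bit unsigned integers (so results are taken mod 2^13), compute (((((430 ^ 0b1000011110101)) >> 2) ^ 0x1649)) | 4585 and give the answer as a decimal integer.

430 = 0000110101110
0b1000011110101 = 1000011110101
→ ^ → 1000101011011 = 4443
→ >> 2 → 0010001010110 = 1110
0x1649 = 1011001001001
→ ^ → 1001000011111 = 4639
4585 = 1000111101001
→ | → 1001111111111 = 5119

5119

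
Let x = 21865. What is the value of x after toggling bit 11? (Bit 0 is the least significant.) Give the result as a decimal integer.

23913

x = 101010101101001
bit 11 is currently 0; toggle it via x ^ (1 << 11) = x ^ 2048
→ 101110101101001 = 23913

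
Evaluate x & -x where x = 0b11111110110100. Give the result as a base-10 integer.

4

x = 11111110110100 = 16308
-x (two's complement) = …00000001001100
AND   = 00000000000100 = 4
(x & -x isolates the lowest set bit of x.)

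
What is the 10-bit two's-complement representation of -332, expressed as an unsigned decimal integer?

692

332 in 10 bits: 0101001100
Invert: 1010110011
Add 1:  1010110100 = 692
(Check: 2^10 - 332 = 1024 - 332 = 692.)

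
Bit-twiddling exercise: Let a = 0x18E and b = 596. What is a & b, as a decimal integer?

4

0x18E = 0110001110
596 = 1001010100
AND → 0000000100 = 4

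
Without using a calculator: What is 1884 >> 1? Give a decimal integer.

942

1884 = 11101011100
shift right by 1 → 01110101110 = 942
(equivalently, floor(1884 / 2))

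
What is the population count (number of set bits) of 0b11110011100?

7

n = 11110011100
Count the 1s: 1 + 1 + 1 + 1 + 1 + 1 + 1 = 7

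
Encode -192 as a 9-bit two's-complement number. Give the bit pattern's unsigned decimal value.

192 in 9 bits: 011000000
Invert: 100111111
Add 1:  101000000 = 320
(Check: 2^9 - 192 = 512 - 192 = 320.)

320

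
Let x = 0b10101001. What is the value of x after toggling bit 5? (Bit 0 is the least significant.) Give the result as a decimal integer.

137

x = 10101001
bit 5 is currently 1; toggle it via x ^ (1 << 5) = x ^ 32
→ 10001001 = 137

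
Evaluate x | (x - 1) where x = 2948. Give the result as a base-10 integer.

x = 101110000100 = 2948
x - 1 = 101110000011
OR    = 101110000111 = 2951
(x | (x - 1) sets all bits below the lowest set bit.)

2951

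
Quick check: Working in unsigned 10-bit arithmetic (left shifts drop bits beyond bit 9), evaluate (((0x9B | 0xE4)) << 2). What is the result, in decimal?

1020

0x9B = 0010011011
0xE4 = 0011100100
→ | → 0011111111 = 255
→ << 2 (mod 2^10) → 1111111100 = 1020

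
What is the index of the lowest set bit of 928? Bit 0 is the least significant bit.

928 = 1110100000
Trailing zeros: 5, so the lowest set bit is bit 5 (value 32).

5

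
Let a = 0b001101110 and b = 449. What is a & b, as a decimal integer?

64

a = 001101110
449 = 111000001
AND → 001000000 = 64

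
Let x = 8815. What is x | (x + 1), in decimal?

8831

x = 10001001101111 = 8815
x + 1 = 10001001110000
OR    = 10001001111111 = 8831
(x | (x + 1) sets the lowest cleared bit.)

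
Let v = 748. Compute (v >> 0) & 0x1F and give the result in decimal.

12

v = 1011101100
Shift right by 0: 1011101100
Mask low 5 bits: 01100 = 12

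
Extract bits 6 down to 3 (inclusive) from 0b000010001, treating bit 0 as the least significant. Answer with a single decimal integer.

v = 000010001
Shift right by 3: 000010
Mask low 4 bits: 0010 = 2

2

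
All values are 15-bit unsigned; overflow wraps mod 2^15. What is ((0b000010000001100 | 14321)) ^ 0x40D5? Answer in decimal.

0b000010000001100 = 000010000001100
14321 = 011011111110001
→ | → 011011111111101 = 14333
0x40D5 = 100000011010101
→ ^ → 111011100101000 = 30504

30504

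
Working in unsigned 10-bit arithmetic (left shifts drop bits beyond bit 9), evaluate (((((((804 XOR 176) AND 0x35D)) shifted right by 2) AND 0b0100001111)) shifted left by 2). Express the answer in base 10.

20

804 = 1100100100
176 = 0010110000
→ XOR → 1110010100 = 916
0x35D = 1101011101
→ AND → 1100010100 = 788
→ shifted right by 2 → 0011000101 = 197
0b0100001111 = 0100001111
→ AND → 0000000101 = 5
→ shifted left by 2 (mod 2^10) → 0000010100 = 20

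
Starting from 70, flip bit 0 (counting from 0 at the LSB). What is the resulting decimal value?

x = 01000110
bit 0 is currently 0; toggle it via x ^ (1 << 0) = x ^ 1
→ 01000111 = 71

71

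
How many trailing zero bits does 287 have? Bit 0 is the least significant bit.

287 = 100011111
Trailing zeros: 0, so the lowest set bit is bit 0 (value 1).

0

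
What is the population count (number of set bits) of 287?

287 = 100011111
Count the 1s: 1 + 1 + 1 + 1 + 1 + 1 = 6

6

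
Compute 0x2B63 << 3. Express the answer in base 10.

0x2B63 = 00010101101100011
shift left by 3 → 10101101100011000 = 88856
(equivalently, 11107 × 2^3 = 11107 × 8)

88856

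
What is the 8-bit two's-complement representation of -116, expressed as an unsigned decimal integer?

116 in 8 bits: 01110100
Invert: 10001011
Add 1:  10001100 = 140
(Check: 2^8 - 116 = 256 - 116 = 140.)

140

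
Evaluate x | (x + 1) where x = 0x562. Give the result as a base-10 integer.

x = 10101100010 = 1378
x + 1 = 10101100011
OR    = 10101100011 = 1379
(x | (x + 1) sets the lowest cleared bit.)

1379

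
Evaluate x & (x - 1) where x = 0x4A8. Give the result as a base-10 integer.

1184

x = 10010101000 = 1192
x - 1 = 10010100111
AND   = 10010100000 = 1184
(x & (x - 1) clears the lowest set bit of x.)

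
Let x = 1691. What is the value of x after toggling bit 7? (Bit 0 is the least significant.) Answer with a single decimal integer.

1563

x = 011010011011
bit 7 is currently 1; toggle it via x ^ (1 << 7) = x ^ 128
→ 011000011011 = 1563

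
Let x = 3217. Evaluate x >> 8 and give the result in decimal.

12

3217 = 110010010001
shift right by 8 → 000000001100 = 12
(equivalently, floor(3217 / 256))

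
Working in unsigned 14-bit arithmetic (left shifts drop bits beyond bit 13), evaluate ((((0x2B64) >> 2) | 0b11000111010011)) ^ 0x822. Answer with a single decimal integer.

13305

0x2B64 = 10101101100100
→ >> 2 → 00101011011001 = 2777
0b11000111010011 = 11000111010011
→ | → 11101111011011 = 15323
0x822 = 00100000100010
→ ^ → 11001111111001 = 13305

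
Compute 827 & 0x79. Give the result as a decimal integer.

57

827 = 1100111011
0x79 = 0001111001
AND → 0000111001 = 57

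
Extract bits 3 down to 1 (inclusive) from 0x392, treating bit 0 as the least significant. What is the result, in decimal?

v = 1110010010
Shift right by 1: 111001001
Mask low 3 bits: 001 = 1

1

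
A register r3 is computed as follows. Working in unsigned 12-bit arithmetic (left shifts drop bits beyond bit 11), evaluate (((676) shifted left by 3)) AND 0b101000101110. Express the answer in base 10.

676 = 001010100100
→ shifted left by 3 (mod 2^12) → 010100100000 = 1312
0b101000101110 = 101000101110
→ AND → 000000100000 = 32

32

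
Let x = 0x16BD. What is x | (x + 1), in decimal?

5823

x = 1011010111101 = 5821
x + 1 = 1011010111110
OR    = 1011010111111 = 5823
(x | (x + 1) sets the lowest cleared bit.)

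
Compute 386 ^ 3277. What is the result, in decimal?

386 = 000110000010
3277 = 110011001101
XOR → 110101001111 = 3407

3407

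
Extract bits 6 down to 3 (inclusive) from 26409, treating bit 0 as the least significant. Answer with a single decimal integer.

5

v = 110011100101001
Shift right by 3: 110011100101
Mask low 4 bits: 0101 = 5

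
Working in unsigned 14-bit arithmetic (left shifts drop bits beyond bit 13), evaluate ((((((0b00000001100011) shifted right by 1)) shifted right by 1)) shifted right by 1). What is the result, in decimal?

0b00000001100011 = 00000001100011
→ shifted right by 1 → 00000000110001 = 49
→ shifted right by 1 → 00000000011000 = 24
→ shifted right by 1 → 00000000001100 = 12

12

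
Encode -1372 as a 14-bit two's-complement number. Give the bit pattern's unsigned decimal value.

15012

1372 in 14 bits: 00010101011100
Invert: 11101010100011
Add 1:  11101010100100 = 15012
(Check: 2^14 - 1372 = 16384 - 1372 = 15012.)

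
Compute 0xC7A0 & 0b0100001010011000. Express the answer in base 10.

0xC7A0 = 1100011110100000
b = 0100001010011000
AND → 0100001010000000 = 17024

17024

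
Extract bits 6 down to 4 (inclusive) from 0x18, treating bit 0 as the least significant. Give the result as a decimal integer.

1

v = 00000011000
Shift right by 4: 0000001
Mask low 3 bits: 001 = 1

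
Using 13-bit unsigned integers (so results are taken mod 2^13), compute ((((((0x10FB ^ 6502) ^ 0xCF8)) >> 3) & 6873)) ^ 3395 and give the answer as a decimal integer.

3531

0x10FB = 1000011111011
6502 = 1100101100110
→ ^ → 0100110011101 = 2461
0xCF8 = 0110011111000
→ ^ → 0010101100101 = 1381
→ >> 3 → 0000010101100 = 172
6873 = 1101011011001
→ & → 0000010001000 = 136
3395 = 0110101000011
→ ^ → 0110111001011 = 3531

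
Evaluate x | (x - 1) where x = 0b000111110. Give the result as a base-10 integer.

63

x = 111110 = 62
x - 1 = 111101
OR    = 111111 = 63
(x | (x - 1) sets all bits below the lowest set bit.)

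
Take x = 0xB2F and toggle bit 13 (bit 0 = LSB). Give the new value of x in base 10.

11055

x = 00101100101111
bit 13 is currently 0; toggle it via x ^ (1 << 13) = x ^ 8192
→ 10101100101111 = 11055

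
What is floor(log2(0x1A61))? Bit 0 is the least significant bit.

0x1A61 = 1101001100001
The topmost 1 is at position 12 (since 2^12 = 4096 ≤ 6753 < 8192).

12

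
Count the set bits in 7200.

7200 = 1110000100000
Count the 1s: 1 + 1 + 1 + 1 = 4

4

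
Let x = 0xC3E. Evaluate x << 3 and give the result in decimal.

25072

0xC3E = 000110000111110
shift left by 3 → 110000111110000 = 25072
(equivalently, 3134 × 2^3 = 3134 × 8)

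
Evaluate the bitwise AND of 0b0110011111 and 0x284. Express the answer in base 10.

132

a = 0110011111
0x284 = 1010000100
AND → 0010000100 = 132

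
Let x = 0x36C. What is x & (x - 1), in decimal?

872

x = 1101101100 = 876
x - 1 = 1101101011
AND   = 1101101000 = 872
(x & (x - 1) clears the lowest set bit of x.)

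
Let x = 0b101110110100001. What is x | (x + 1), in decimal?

x = 101110110100001 = 23969
x + 1 = 101110110100010
OR    = 101110110100011 = 23971
(x | (x + 1) sets the lowest cleared bit.)

23971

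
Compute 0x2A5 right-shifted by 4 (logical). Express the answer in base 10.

42

0x2A5 = 1010100101
shift right by 4 → 0000101010 = 42
(equivalently, floor(677 / 16))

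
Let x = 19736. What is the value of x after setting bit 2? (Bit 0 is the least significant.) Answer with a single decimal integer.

19740

x = 100110100011000
bit 2 is currently 0; set it via x | (1 << 2) = x | 4
→ 100110100011100 = 19740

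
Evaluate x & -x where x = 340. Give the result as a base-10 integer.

4

x = 101010100 = 340
-x (two's complement) = …010101100
AND   = 000000100 = 4
(x & -x isolates the lowest set bit of x.)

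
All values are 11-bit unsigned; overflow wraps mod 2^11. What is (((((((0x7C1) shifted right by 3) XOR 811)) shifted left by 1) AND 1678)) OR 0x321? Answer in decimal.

1959

0x7C1 = 11111000001
→ shifted right by 3 → 00011111000 = 248
811 = 01100101011
→ XOR → 01111010011 = 979
→ shifted left by 1 (mod 2^11) → 11110100110 = 1958
1678 = 11010001110
→ AND → 11010000110 = 1670
0x321 = 01100100001
→ OR → 11110100111 = 1959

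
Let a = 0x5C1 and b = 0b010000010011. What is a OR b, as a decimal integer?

0x5C1 = 10111000001
b = 10000010011
 OR → 10111010011 = 1491

1491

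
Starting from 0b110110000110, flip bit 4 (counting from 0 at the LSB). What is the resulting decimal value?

3478

x = 110110000110
bit 4 is currently 0; toggle it via x ^ (1 << 4) = x ^ 16
→ 110110010110 = 3478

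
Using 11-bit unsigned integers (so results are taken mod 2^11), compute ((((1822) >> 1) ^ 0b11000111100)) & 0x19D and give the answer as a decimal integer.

1822 = 11100011110
→ >> 1 → 01110001111 = 911
0b11000111100 = 11000111100
→ ^ → 10110110011 = 1459
0x19D = 00110011101
→ & → 00110010001 = 401

401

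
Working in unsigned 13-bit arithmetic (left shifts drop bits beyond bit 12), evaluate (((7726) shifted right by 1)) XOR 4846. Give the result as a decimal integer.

7726 = 1111000101110
→ shifted right by 1 → 0111100010111 = 3863
4846 = 1001011101110
→ XOR → 1110111111001 = 7673

7673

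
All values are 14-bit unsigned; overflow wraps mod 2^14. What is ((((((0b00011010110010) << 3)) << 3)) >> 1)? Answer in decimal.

0b00011010110010 = 00011010110010
→ << 3 (mod 2^14) → 11010110010000 = 13712
→ << 3 (mod 2^14) → 10110010000000 = 11392
→ >> 1 → 01011001000000 = 5696

5696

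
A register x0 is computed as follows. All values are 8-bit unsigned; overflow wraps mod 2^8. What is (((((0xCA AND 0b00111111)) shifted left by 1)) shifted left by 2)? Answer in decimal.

0xCA = 11001010
0b00111111 = 00111111
→ AND → 00001010 = 10
→ shifted left by 1 (mod 2^8) → 00010100 = 20
→ shifted left by 2 (mod 2^8) → 01010000 = 80

80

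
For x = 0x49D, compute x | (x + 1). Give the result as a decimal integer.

1183

x = 10010011101 = 1181
x + 1 = 10010011110
OR    = 10010011111 = 1183
(x | (x + 1) sets the lowest cleared bit.)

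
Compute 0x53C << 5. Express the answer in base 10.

42880

0x53C = 0000010100111100
shift left by 5 → 1010011110000000 = 42880
(equivalently, 1340 × 2^5 = 1340 × 32)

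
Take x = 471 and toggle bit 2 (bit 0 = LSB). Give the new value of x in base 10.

467

x = 111010111
bit 2 is currently 1; toggle it via x ^ (1 << 2) = x ^ 4
→ 111010011 = 467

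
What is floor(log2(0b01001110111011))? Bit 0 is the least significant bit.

12

0b01001110111011 = 1001110111011
The topmost 1 is at position 12 (since 2^12 = 4096 ≤ 5051 < 8192).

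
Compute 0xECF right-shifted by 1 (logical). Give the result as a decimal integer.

0xECF = 111011001111
shift right by 1 → 011101100111 = 1895
(equivalently, floor(3791 / 2))

1895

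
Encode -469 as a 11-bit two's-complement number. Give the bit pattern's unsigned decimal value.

469 in 11 bits: 00111010101
Invert: 11000101010
Add 1:  11000101011 = 1579
(Check: 2^11 - 469 = 2048 - 469 = 1579.)

1579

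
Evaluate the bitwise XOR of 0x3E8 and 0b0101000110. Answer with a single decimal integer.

686

0x3E8 = 1111101000
b = 0101000110
XOR → 1010101110 = 686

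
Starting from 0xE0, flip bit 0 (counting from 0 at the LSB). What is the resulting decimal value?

225

x = 11100000
bit 0 is currently 0; toggle it via x ^ (1 << 0) = x ^ 1
→ 11100001 = 225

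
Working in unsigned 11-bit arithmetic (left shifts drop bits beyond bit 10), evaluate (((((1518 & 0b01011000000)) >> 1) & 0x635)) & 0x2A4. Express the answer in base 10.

1518 = 10111101110
0b01011000000 = 01011000000
→ & → 00011000000 = 192
→ >> 1 → 00001100000 = 96
0x635 = 11000110101
→ & → 00000100000 = 32
0x2A4 = 01010100100
→ & → 00000100000 = 32

32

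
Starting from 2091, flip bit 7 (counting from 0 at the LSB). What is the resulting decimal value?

2219

x = 100000101011
bit 7 is currently 0; toggle it via x ^ (1 << 7) = x ^ 128
→ 100010101011 = 2219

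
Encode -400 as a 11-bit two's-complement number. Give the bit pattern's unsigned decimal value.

400 in 11 bits: 00110010000
Invert: 11001101111
Add 1:  11001110000 = 1648
(Check: 2^11 - 400 = 2048 - 400 = 1648.)

1648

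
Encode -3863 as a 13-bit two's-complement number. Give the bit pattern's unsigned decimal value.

3863 in 13 bits: 0111100010111
Invert: 1000011101000
Add 1:  1000011101001 = 4329
(Check: 2^13 - 3863 = 8192 - 3863 = 4329.)

4329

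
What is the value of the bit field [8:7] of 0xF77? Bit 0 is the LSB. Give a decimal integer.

2

v = 111101110111
Shift right by 7: 11110
Mask low 2 bits: 10 = 2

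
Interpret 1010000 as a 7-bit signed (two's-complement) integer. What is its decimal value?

pattern = 1010000 (MSB is 1 ⇒ negative)
Invert: 0101111, add 1 → 0110000 = 48, so the value is -48.
(Equivalently: 80 - 2^7 = 80 - 128 = -48.)

-48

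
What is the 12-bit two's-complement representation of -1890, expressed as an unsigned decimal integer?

2206

1890 in 12 bits: 011101100010
Invert: 100010011101
Add 1:  100010011110 = 2206
(Check: 2^12 - 1890 = 4096 - 1890 = 2206.)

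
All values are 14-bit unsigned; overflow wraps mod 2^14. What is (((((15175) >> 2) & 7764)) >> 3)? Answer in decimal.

15175 = 11101101000111
→ >> 2 → 00111011010001 = 3793
7764 = 01111001010100
→ & → 00111001010000 = 3664
→ >> 3 → 00000111001010 = 458

458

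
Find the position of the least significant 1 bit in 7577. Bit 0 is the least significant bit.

0

7577 = 1110110011001
Trailing zeros: 0, so the lowest set bit is bit 0 (value 1).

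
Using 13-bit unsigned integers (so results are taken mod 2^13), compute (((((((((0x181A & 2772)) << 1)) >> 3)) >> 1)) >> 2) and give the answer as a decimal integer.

0x181A = 1100000011010
2772 = 0101011010100
→ & → 0100000010000 = 2064
→ << 1 (mod 2^13) → 1000000100000 = 4128
→ >> 3 → 0001000000100 = 516
→ >> 1 → 0000100000010 = 258
→ >> 2 → 0000001000000 = 64

64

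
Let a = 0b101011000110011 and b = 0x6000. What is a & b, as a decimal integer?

a = 101011000110011
0x6000 = 110000000000000
AND → 100000000000000 = 16384

16384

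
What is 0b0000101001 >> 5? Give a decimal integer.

1

x = 101001
shift right by 5 → 000001 = 1
(equivalently, floor(41 / 32))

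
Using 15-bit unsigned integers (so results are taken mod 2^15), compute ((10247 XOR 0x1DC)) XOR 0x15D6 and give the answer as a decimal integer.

15373

10247 = 010100000000111
0x1DC = 000000111011100
→ XOR → 010100111011011 = 10715
0x15D6 = 001010111010110
→ XOR → 011110000001101 = 15373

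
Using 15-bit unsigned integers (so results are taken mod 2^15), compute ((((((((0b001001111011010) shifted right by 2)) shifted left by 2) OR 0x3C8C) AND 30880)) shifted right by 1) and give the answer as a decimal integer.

0b001001111011010 = 001001111011010
→ shifted right by 2 → 000010011110110 = 1270
→ shifted left by 2 (mod 2^15) → 001001111011000 = 5080
0x3C8C = 011110010001100
→ OR → 011111111011100 = 16348
30880 = 111100010100000
→ AND → 011100010000000 = 14464
→ shifted right by 1 → 001110001000000 = 7232

7232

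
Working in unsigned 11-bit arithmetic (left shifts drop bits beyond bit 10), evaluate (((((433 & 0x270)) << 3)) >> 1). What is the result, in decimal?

433 = 00110110001
0x270 = 01001110000
→ & → 00000110000 = 48
→ << 3 (mod 2^11) → 00110000000 = 384
→ >> 1 → 00011000000 = 192

192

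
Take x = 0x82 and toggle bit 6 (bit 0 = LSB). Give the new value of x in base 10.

x = 00010000010
bit 6 is currently 0; toggle it via x ^ (1 << 6) = x ^ 64
→ 00011000010 = 194

194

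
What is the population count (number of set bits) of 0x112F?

0x112F = 1000100101111
Count the 1s: 1 + 1 + 1 + 1 + 1 + 1 + 1 = 7

7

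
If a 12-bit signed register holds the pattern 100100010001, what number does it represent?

pattern = 100100010001 (MSB is 1 ⇒ negative)
Invert: 011011101110, add 1 → 011011101111 = 1775, so the value is -1775.
(Equivalently: 2321 - 2^12 = 2321 - 4096 = -1775.)

-1775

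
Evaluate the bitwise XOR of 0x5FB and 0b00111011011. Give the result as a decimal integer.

1056

0x5FB = 10111111011
b = 00111011011
XOR → 10000100000 = 1056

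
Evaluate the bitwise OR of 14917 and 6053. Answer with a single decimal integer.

16357

14917 = 11101001000101
6053 = 01011110100101
 OR → 11111111100101 = 16357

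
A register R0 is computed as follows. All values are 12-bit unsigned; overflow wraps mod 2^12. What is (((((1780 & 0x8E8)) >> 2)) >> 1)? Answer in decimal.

28

1780 = 011011110100
0x8E8 = 100011101000
→ & → 000011100000 = 224
→ >> 2 → 000000111000 = 56
→ >> 1 → 000000011100 = 28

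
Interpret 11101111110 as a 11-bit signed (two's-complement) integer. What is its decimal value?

-130

pattern = 11101111110 (MSB is 1 ⇒ negative)
Invert: 00010000001, add 1 → 00010000010 = 130, so the value is -130.
(Equivalently: 1918 - 2^11 = 1918 - 2048 = -130.)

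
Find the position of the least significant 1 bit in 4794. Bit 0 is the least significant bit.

4794 = 1001010111010
Trailing zeros: 1, so the lowest set bit is bit 1 (value 2).

1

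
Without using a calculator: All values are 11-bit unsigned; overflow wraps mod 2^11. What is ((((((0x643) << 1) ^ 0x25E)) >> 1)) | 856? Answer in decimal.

0x643 = 11001000011
→ << 1 (mod 2^11) → 10010000110 = 1158
0x25E = 01001011110
→ ^ → 11011011000 = 1752
→ >> 1 → 01101101100 = 876
856 = 01101011000
→ | → 01101111100 = 892

892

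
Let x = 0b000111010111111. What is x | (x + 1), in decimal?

x = 111010111111 = 3775
x + 1 = 111011000000
OR    = 111011111111 = 3839
(x | (x + 1) sets the lowest cleared bit.)

3839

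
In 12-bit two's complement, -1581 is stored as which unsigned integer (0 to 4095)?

2515

1581 in 12 bits: 011000101101
Invert: 100111010010
Add 1:  100111010011 = 2515
(Check: 2^12 - 1581 = 4096 - 1581 = 2515.)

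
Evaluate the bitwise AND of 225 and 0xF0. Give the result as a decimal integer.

225 = 11100001
0xF0 = 11110000
AND → 11100000 = 224

224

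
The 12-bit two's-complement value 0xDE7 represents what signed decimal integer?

pattern = 110111100111 (MSB is 1 ⇒ negative)
Invert: 001000011000, add 1 → 001000011001 = 537, so the value is -537.
(Equivalently: 3559 - 2^12 = 3559 - 4096 = -537.)

-537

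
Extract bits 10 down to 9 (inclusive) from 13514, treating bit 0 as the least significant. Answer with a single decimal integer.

v = 0011010011001010
Shift right by 9: 0011010
Mask low 2 bits: 10 = 2

2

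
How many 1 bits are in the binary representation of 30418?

30418 = 111011011010010
Count the 1s: 1 + 1 + 1 + 1 + 1 + 1 + 1 + 1 + 1 = 9

9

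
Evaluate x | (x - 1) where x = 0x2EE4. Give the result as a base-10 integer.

x = 10111011100100 = 12004
x - 1 = 10111011100011
OR    = 10111011100111 = 12007
(x | (x - 1) sets all bits below the lowest set bit.)

12007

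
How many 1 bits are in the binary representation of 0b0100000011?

n = 100000011
Count the 1s: 1 + 1 + 1 = 3

3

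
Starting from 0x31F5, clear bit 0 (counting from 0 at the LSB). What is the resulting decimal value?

12788

x = 011000111110101
bit 0 is currently 1; clear it via x & ~(1 << 0) = x & ~1
→ 011000111110100 = 12788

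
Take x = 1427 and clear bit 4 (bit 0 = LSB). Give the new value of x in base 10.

1411

x = 10110010011
bit 4 is currently 1; clear it via x & ~(1 << 4) = x & ~16
→ 10110000011 = 1411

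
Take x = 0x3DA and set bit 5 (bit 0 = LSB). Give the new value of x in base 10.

x = 1111011010
bit 5 is currently 0; set it via x | (1 << 5) = x | 32
→ 1111111010 = 1018

1018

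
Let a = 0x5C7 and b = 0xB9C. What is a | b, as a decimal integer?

4063

0x5C7 = 010111000111
0xB9C = 101110011100
 OR → 111111011111 = 4063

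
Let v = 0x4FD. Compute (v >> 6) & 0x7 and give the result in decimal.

v = 10011111101
Shift right by 6: 10011
Mask low 3 bits: 011 = 3

3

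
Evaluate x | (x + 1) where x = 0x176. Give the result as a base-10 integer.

375

x = 101110110 = 374
x + 1 = 101110111
OR    = 101110111 = 375
(x | (x + 1) sets the lowest cleared bit.)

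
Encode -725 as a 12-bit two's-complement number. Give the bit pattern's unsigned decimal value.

3371

725 in 12 bits: 001011010101
Invert: 110100101010
Add 1:  110100101011 = 3371
(Check: 2^12 - 725 = 4096 - 725 = 3371.)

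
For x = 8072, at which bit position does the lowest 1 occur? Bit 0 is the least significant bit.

3

8072 = 1111110001000
Trailing zeros: 3, so the lowest set bit is bit 3 (value 8).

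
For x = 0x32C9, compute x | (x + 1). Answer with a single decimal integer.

x = 11001011001001 = 13001
x + 1 = 11001011001010
OR    = 11001011001011 = 13003
(x | (x + 1) sets the lowest cleared bit.)

13003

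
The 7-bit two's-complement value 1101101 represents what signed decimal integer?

-19

pattern = 1101101 (MSB is 1 ⇒ negative)
Invert: 0010010, add 1 → 0010011 = 19, so the value is -19.
(Equivalently: 109 - 2^7 = 109 - 128 = -19.)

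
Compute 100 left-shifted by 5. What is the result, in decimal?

100 = 000001100100
shift left by 5 → 110010000000 = 3200
(equivalently, 100 × 2^5 = 100 × 32)

3200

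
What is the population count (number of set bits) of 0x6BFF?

13

0x6BFF = 110101111111111
Count the 1s: 1 + 1 + 1 + 1 + 1 + 1 + 1 + 1 + 1 + 1 + 1 + 1 + 1 = 13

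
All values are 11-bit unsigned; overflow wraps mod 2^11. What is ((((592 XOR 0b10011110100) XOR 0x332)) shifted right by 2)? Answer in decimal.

357

592 = 01001010000
0b10011110100 = 10011110100
→ XOR → 11010100100 = 1700
0x332 = 01100110010
→ XOR → 10110010110 = 1430
→ shifted right by 2 → 00101100101 = 357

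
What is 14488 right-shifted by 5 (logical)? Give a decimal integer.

14488 = 11100010011000
shift right by 5 → 00000111000100 = 452
(equivalently, floor(14488 / 32))

452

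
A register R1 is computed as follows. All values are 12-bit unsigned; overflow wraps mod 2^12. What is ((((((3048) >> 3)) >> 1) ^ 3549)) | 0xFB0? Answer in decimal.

4083

3048 = 101111101000
→ >> 3 → 000101111101 = 381
→ >> 1 → 000010111110 = 190
3549 = 110111011101
→ ^ → 110101100011 = 3427
0xFB0 = 111110110000
→ | → 111111110011 = 4083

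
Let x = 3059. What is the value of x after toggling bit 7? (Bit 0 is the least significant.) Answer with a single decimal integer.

2931

x = 0101111110011
bit 7 is currently 1; toggle it via x ^ (1 << 7) = x ^ 128
→ 0101101110011 = 2931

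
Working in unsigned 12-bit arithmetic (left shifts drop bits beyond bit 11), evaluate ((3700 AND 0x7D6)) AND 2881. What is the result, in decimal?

576

3700 = 111001110100
0x7D6 = 011111010110
→ AND → 011001010100 = 1620
2881 = 101101000001
→ AND → 001001000000 = 576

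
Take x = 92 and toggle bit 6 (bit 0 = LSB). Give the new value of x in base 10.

x = 00001011100
bit 6 is currently 1; toggle it via x ^ (1 << 6) = x ^ 64
→ 00000011100 = 28

28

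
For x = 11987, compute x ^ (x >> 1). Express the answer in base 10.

14778

x = 10111011010011 = 11987
x>>1 = 01011101101001
XOR  = 11100110111010 = 14778
(x ^ (x >> 1) gives the standard binary-reflected Gray code of x.)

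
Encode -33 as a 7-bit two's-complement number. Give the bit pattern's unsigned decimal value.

95

33 in 7 bits: 0100001
Invert: 1011110
Add 1:  1011111 = 95
(Check: 2^7 - 33 = 128 - 33 = 95.)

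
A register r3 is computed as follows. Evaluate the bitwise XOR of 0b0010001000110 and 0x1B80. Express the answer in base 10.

8134

a = 0010001000110
0x1B80 = 1101110000000
XOR → 1111111000110 = 8134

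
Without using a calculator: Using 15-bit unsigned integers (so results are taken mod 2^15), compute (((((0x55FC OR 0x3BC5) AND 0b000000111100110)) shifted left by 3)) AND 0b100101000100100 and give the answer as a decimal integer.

0x55FC = 101010111111100
0x3BC5 = 011101111000101
→ OR → 111111111111101 = 32765
0b000000111100110 = 000000111100110
→ AND → 000000111100100 = 484
→ shifted left by 3 (mod 2^15) → 000111100100000 = 3872
0b100101000100100 = 100101000100100
→ AND → 000101000100000 = 2592

2592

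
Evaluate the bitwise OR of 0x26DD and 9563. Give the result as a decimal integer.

0x26DD = 10011011011101
9563 = 10010101011011
 OR → 10011111011111 = 10207

10207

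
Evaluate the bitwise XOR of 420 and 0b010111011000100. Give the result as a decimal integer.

420 = 00000110100100
b = 10111011000100
XOR → 10111101100000 = 12128

12128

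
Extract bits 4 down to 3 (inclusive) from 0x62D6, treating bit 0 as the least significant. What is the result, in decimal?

2

v = 110001011010110
Shift right by 3: 110001011010
Mask low 2 bits: 10 = 2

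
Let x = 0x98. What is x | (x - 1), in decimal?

159

x = 10011000 = 152
x - 1 = 10010111
OR    = 10011111 = 159
(x | (x - 1) sets all bits below the lowest set bit.)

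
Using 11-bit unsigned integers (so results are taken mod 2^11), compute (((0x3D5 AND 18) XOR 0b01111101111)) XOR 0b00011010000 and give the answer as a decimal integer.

815

0x3D5 = 01111010101
18 = 00000010010
→ AND → 00000010000 = 16
0b01111101111 = 01111101111
→ XOR → 01111111111 = 1023
0b00011010000 = 00011010000
→ XOR → 01100101111 = 815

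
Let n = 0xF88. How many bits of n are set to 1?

6

0xF88 = 111110001000
Count the 1s: 1 + 1 + 1 + 1 + 1 + 1 = 6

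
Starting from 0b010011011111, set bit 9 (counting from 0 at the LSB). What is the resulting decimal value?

1759

x = 010011011111
bit 9 is currently 0; set it via x | (1 << 9) = x | 512
→ 011011011111 = 1759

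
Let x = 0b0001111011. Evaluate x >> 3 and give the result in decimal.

15

x = 1111011
shift right by 3 → 0001111 = 15
(equivalently, floor(123 / 8))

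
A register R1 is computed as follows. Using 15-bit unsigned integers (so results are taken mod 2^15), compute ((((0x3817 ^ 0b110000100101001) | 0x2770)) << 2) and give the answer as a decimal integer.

0x3817 = 011100000010111
0b110000100101001 = 110000100101001
→ ^ → 101100100111110 = 22846
0x2770 = 010011101110000
→ | → 111111101111110 = 32638
→ << 2 (mod 2^15) → 111110111111000 = 32248

32248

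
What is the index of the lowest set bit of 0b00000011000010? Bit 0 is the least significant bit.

0b00000011000010 = 11000010
Trailing zeros: 1, so the lowest set bit is bit 1 (value 2).

1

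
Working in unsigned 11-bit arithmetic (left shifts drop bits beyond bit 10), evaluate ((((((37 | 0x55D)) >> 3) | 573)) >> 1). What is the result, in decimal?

351

37 = 00000100101
0x55D = 10101011101
→ | → 10101111101 = 1405
→ >> 3 → 00010101111 = 175
573 = 01000111101
→ | → 01010111111 = 703
→ >> 1 → 00101011111 = 351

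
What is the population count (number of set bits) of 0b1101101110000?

n = 1101101110000
Count the 1s: 1 + 1 + 1 + 1 + 1 + 1 + 1 = 7

7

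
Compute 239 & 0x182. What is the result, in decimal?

130

239 = 011101111
0x182 = 110000010
AND → 010000010 = 130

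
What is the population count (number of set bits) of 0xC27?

6

0xC27 = 110000100111
Count the 1s: 1 + 1 + 1 + 1 + 1 + 1 = 6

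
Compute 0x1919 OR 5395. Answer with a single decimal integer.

7451

0x1919 = 1100100011001
5395 = 1010100010011
 OR → 1110100011011 = 7451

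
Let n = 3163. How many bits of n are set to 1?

7

3163 = 110001011011
Count the 1s: 1 + 1 + 1 + 1 + 1 + 1 + 1 = 7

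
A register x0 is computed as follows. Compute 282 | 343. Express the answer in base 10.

351

282 = 100011010
343 = 101010111
 OR → 101011111 = 351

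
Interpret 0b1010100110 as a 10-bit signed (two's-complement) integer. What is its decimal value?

-346

pattern = 1010100110 (MSB is 1 ⇒ negative)
Invert: 0101011001, add 1 → 0101011010 = 346, so the value is -346.
(Equivalently: 678 - 2^10 = 678 - 1024 = -346.)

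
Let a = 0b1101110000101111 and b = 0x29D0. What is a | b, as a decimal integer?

a = 1101110000101111
0x29D0 = 0010100111010000
 OR → 1111110111111111 = 65023

65023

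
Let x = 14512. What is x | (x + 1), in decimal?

x = 11100010110000 = 14512
x + 1 = 11100010110001
OR    = 11100010110001 = 14513
(x | (x + 1) sets the lowest cleared bit.)

14513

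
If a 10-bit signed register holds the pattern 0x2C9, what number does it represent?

-311

pattern = 1011001001 (MSB is 1 ⇒ negative)
Invert: 0100110110, add 1 → 0100110111 = 311, so the value is -311.
(Equivalently: 713 - 2^10 = 713 - 1024 = -311.)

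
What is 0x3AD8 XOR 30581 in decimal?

19885

0x3AD8 = 011101011011000
30581 = 111011101110101
XOR → 100110110101101 = 19885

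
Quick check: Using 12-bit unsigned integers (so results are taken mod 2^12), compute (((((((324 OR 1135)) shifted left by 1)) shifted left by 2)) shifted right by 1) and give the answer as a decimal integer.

324 = 000101000100
1135 = 010001101111
→ OR → 010101101111 = 1391
→ shifted left by 1 (mod 2^12) → 101011011110 = 2782
→ shifted left by 2 (mod 2^12) → 101101111000 = 2936
→ shifted right by 1 → 010110111100 = 1468

1468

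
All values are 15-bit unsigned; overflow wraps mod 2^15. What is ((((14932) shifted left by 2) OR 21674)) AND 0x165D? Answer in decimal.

5208

14932 = 011101001010100
→ shifted left by 2 (mod 2^15) → 110100101010000 = 26960
21674 = 101010010101010
→ OR → 111110111111010 = 32250
0x165D = 001011001011101
→ AND → 001010001011000 = 5208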